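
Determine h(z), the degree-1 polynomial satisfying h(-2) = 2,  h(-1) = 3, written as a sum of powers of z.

h(z) = z + 4

Build the Lagrange basis polynomials:
L_0(z) = (z + 1) / [-1] = -z - 1
L_1(z) = (z + 2) / [1] = z + 2
h(z) = 2·L_0 + 3·L_1
  2·L_0(z) = -2z - 2
  3·L_1(z) = 3z + 6
Adding term by term: z + 4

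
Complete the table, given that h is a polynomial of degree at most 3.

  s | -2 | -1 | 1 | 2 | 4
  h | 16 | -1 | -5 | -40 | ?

The 4 known values determine h uniquely (degree ≤ 3).
L_0(4) = (5)·(3)·(2)/[(-1)·(-3)·(-4)] = -5/2
L_1(4) = (6)·(3)·(2)/[(1)·(-2)·(-3)] = 6
L_2(4) = (6)·(5)·(2)/[(3)·(2)·(-1)] = -10
L_3(4) = (6)·(5)·(3)/[(4)·(3)·(1)] = 15/2
Sum: 16·(-5/2) + (-1)·(6) + (-5)·(-10) + (-40)·(15/2) = -296

-296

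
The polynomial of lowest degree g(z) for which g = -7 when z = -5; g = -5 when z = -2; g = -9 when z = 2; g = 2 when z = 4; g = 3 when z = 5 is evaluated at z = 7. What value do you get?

Evaluate each Lagrange basis at z = 7:
L_0(7) = (9)·(5)·(3)·(2)/[(-3)·(-7)·(-9)·(-10)] = 1/7
L_1(7) = (12)·(5)·(3)·(2)/[(3)·(-4)·(-6)·(-7)] = -5/7
L_2(7) = (12)·(9)·(3)·(2)/[(7)·(4)·(-2)·(-3)] = 27/7
L_3(7) = (12)·(9)·(5)·(2)/[(9)·(6)·(2)·(-1)] = -10
L_4(7) = (12)·(9)·(5)·(3)/[(10)·(7)·(3)·(1)] = 54/7
Sum: (-7)·(1/7) + (-5)·(-5/7) + (-9)·(27/7) + 2·(-10) + 3·(54/7) = -29

-29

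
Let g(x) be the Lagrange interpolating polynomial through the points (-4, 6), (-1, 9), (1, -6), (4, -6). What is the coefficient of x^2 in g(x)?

-1/10

L_0(x) = (x + 1)(x - 1)(x - 4) / [-120] = -(1/120)x^3 + (1/30)x^2 + (1/120)x - 1/30
L_1(x) = (x + 4)(x - 1)(x - 4) / [30] = (1/30)x^3 - (1/30)x^2 - (8/15)x + 8/15
L_2(x) = (x + 4)(x + 1)(x - 4) / [-30] = -(1/30)x^3 - (1/30)x^2 + (8/15)x + 8/15
L_3(x) = (x + 4)(x + 1)(x - 1) / [120] = (1/120)x^3 + (1/30)x^2 - (1/120)x - 1/30
g(x) = 6·L_0 + 9·L_1 + (-6)·L_2 + (-6)·L_3
Only the coefficient of x^2 is needed; take it from each L_i and combine:
6·(1/30) + 9·(-1/30) + (-6)·(-1/30) + (-6)·(1/30) = -1/10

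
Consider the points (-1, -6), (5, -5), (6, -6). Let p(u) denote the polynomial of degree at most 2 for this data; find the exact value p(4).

Using Newton's divided-difference form:
p[-1,5] = (-5 - (-6)) / (5 - (-1)) = 1/6
p[5,6] = (-6 - (-5)) / (6 - 5) = -1
p[-1,5,6] = (-1 - 1/6) / (6 - (-1)) = -1/6
p(4) = -6 + (1/6)·(5) + (-1/6)·(5)·(-1) = -13/3

-13/3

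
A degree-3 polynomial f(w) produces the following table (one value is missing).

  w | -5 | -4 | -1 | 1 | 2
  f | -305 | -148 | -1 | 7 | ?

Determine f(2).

The 4 known values determine f uniquely (degree ≤ 3).
L_0(2) = (6)·(3)·(1)/[(-1)·(-4)·(-6)] = -3/4
L_1(2) = (7)·(3)·(1)/[(1)·(-3)·(-5)] = 7/5
L_2(2) = (7)·(6)·(1)/[(4)·(3)·(-2)] = -7/4
L_3(2) = (7)·(6)·(3)/[(6)·(5)·(2)] = 21/10
Sum: (-305)·(-3/4) + (-148)·(7/5) + (-1)·(-7/4) + 7·(21/10) = 38

38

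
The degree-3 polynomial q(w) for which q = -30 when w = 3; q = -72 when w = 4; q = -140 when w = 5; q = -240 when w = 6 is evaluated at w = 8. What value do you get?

-560

L_0(8) = (4)·(3)·(2)/[(-1)·(-2)·(-3)] = -4
L_1(8) = (5)·(3)·(2)/[(1)·(-1)·(-2)] = 15
L_2(8) = (5)·(4)·(2)/[(2)·(1)·(-1)] = -20
L_3(8) = (5)·(4)·(3)/[(3)·(2)·(1)] = 10
Sum: (-30)·(-4) + (-72)·(15) + (-140)·(-20) + (-240)·(10) = -560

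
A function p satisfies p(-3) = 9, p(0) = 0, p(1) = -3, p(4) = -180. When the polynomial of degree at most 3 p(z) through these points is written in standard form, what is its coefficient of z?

3

Build the Lagrange basis polynomials:
L_0(z) = z(z - 1)(z - 4) / [-84] = -(1/84)z^3 + (5/84)z^2 - (1/21)z
L_1(z) = (z + 3)(z - 1)(z - 4) / [12] = (1/12)z^3 - (1/6)z^2 - (11/12)z + 1
L_2(z) = (z + 3)z(z - 4) / [-12] = -(1/12)z^3 + (1/12)z^2 + z
L_3(z) = (z + 3)z(z - 1) / [84] = (1/84)z^3 + (1/42)z^2 - (1/28)z
p(z) = 9·L_0 + 0·L_1 + (-3)·L_2 + (-180)·L_3
Only the coefficient of z is needed; take it from each L_i and combine:
9·(-1/21) + 0·(-11/12) + (-3)·(1) + (-180)·(-1/28) = 3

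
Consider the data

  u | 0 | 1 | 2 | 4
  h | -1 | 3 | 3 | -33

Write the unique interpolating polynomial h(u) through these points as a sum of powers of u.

h(u) = -u^3 + u^2 + 4u - 1

Newton's divided differences:
h[0,1] = (3 - (-1)) / (1 - 0) = 4
h[1,2] = (3 - 3) / (2 - 1) = 0
h[2,4] = (-33 - 3) / (4 - 2) = -18
h[0,1,2] = (0 - 4) / (2 - 0) = -2
h[1,2,4] = (-18 - 0) / (4 - 1) = -6
h[0,1,2,4] = (-6 - (-2)) / (4 - 0) = -1
h(u) = -1 + 4·u + (-2)·u(u - 1) + (-1)·u(u - 1)(u - 2)
Expanding: h(u) = -u^3 + u^2 + 4u - 1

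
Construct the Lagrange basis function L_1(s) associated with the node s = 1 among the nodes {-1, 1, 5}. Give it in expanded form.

L_1(s) = (s + 1)(s - 5) / [(2)·(-4)]
       = (s^2 - 4s - 5) / (-8)

L_1(s) = -(1/8)s^2 + (1/2)s + 5/8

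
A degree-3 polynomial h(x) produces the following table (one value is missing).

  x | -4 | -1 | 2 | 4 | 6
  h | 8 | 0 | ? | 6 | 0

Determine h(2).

The 4 known values determine h uniquely (degree ≤ 3).
L_0(2) = (3)·(-2)·(-4)/[(-3)·(-8)·(-10)] = -1/10
L_1(2) = (6)·(-2)·(-4)/[(3)·(-5)·(-7)] = 16/35
L_2(2) = (6)·(3)·(-4)/[(8)·(5)·(-2)] = 9/10
L_3(2) = (6)·(3)·(-2)/[(10)·(7)·(2)] = -9/35
Sum: 8·(-1/10) + 0 + 6·(9/10) + 0 = 23/5

23/5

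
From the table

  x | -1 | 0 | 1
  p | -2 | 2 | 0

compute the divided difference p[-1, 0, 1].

-3

p[-1,0] = (2 - (-2)) / (0 - (-1)) = 4
p[0,1] = (0 - 2) / (1 - 0) = -2
p[-1,0,1] = (-2 - 4) / (1 - (-1)) = -3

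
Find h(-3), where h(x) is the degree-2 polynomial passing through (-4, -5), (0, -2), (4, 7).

Evaluate each Lagrange basis at x = -3:
L_0(-3) = (-3)·(-7)/[(-4)·(-8)] = 21/32
L_1(-3) = (1)·(-7)/[(4)·(-4)] = 7/16
L_2(-3) = (1)·(-3)/[(8)·(4)] = -3/32
Sum: (-5)·(21/32) + (-2)·(7/16) + 7·(-3/32) = -77/16

-77/16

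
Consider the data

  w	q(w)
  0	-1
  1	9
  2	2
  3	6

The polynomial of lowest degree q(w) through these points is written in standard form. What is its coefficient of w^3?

14/3

The leading coefficient equals the top divided difference q[0,1,2,3].
q[0,1] = (9 - (-1)) / (1 - 0) = 10
q[1,2] = (2 - 9) / (2 - 1) = -7
q[2,3] = (6 - 2) / (3 - 2) = 4
q[0,1,2] = (-7 - 10) / (2 - 0) = -17/2
q[1,2,3] = (4 - (-7)) / (3 - 1) = 11/2
q[0,1,2,3] = (11/2 - (-17/2)) / (3 - 0) = 14/3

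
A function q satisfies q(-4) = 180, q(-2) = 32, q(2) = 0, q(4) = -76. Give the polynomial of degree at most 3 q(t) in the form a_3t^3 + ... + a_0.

q(t) = -2t^3 + 3t^2 + 4

L_0(t) = (t + 2)(t - 2)(t - 4) / [-96] = -(1/96)t^3 + (1/24)t^2 + (1/24)t - 1/6
L_1(t) = (t + 4)(t - 2)(t - 4) / [48] = (1/48)t^3 - (1/24)t^2 - (1/3)t + 2/3
L_2(t) = (t + 4)(t + 2)(t - 4) / [-48] = -(1/48)t^3 - (1/24)t^2 + (1/3)t + 2/3
L_3(t) = (t + 4)(t + 2)(t - 2) / [96] = (1/96)t^3 + (1/24)t^2 - (1/24)t - 1/6
q(t) = 180·L_0 + 32·L_1 + 0·L_2 + (-76)·L_3
  180·L_0(t) = -(15/8)t^3 + (15/2)t^2 + (15/2)t - 30
  32·L_1(t) = (2/3)t^3 - (4/3)t^2 - (32/3)t + 64/3
  0·L_2(t) = 0
  (-76)·L_3(t) = -(19/24)t^3 - (19/6)t^2 + (19/6)t + 38/3
Adding term by term: -2t^3 + 3t^2 + 4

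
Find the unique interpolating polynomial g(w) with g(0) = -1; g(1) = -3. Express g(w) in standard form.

Build the Lagrange basis polynomials:
L_0(w) = (w - 1) / [-1] = -w + 1
L_1(w) = w / [1] = w
g(w) = (-1)·L_0 + (-3)·L_1
  (-1)·L_0(w) = w - 1
  (-3)·L_1(w) = -3w
Adding term by term: -2w - 1

g(w) = -2w - 1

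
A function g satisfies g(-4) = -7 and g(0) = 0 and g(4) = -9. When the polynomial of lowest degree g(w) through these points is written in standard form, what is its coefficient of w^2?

-1/2

Build the Lagrange basis polynomials:
L_0(w) = w(w - 4) / [32] = (1/32)w^2 - (1/8)w
L_1(w) = (w + 4)(w - 4) / [-16] = -(1/16)w^2 + 1
L_2(w) = (w + 4)w / [32] = (1/32)w^2 + (1/8)w
g(w) = (-7)·L_0 + 0·L_1 + (-9)·L_2
Only the coefficient of w^2 is needed; take it from each L_i and combine:
(-7)·(1/32) + 0·(-1/16) + (-9)·(1/32) = -1/2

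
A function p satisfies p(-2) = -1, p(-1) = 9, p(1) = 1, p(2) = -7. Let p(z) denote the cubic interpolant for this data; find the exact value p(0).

8

Evaluate each Lagrange basis at z = 0:
L_0(0) = (1)·(-1)·(-2)/[(-1)·(-3)·(-4)] = -1/6
L_1(0) = (2)·(-1)·(-2)/[(1)·(-2)·(-3)] = 2/3
L_2(0) = (2)·(1)·(-2)/[(3)·(2)·(-1)] = 2/3
L_3(0) = (2)·(1)·(-1)/[(4)·(3)·(1)] = -1/6
Sum: (-1)·(-1/6) + 9·(2/3) + 1·(2/3) + (-7)·(-1/6) = 8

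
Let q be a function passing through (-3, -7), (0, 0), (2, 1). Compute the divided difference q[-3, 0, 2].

-11/30

q[-3,0] = (0 - (-7)) / (0 - (-3)) = 7/3
q[0,2] = (1 - 0) / (2 - 0) = 1/2
q[-3,0,2] = (1/2 - 7/3) / (2 - (-3)) = -11/30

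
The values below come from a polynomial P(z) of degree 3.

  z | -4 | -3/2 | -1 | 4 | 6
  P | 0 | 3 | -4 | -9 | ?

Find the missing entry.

5263/44

The 4 known values determine P uniquely (degree ≤ 3).
Evaluate each Lagrange basis at z = 6:
L_0(6) = (15/2)·(7)·(2)/[(-5/2)·(-3)·(-8)] = -7/4
L_1(6) = (10)·(7)·(2)/[(5/2)·(-1/2)·(-11/2)] = 224/11
L_2(6) = (10)·(15/2)·(2)/[(3)·(1/2)·(-5)] = -20
L_3(6) = (10)·(15/2)·(7)/[(8)·(11/2)·(5)] = 105/44
Sum: 0 + 3·(224/11) + (-4)·(-20) + (-9)·(105/44) = 5263/44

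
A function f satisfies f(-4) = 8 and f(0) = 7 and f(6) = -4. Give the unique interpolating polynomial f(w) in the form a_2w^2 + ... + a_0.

f(w) = -(19/120)w^2 - (53/60)w + 7

Build the Lagrange basis polynomials:
L_0(w) = w(w - 6) / [40] = (1/40)w^2 - (3/20)w
L_1(w) = (w + 4)(w - 6) / [-24] = -(1/24)w^2 + (1/12)w + 1
L_2(w) = (w + 4)w / [60] = (1/60)w^2 + (1/15)w
f(w) = 8·L_0 + 7·L_1 + (-4)·L_2
  8·L_0(w) = (1/5)w^2 - (6/5)w
  7·L_1(w) = -(7/24)w^2 + (7/12)w + 7
  (-4)·L_2(w) = -(1/15)w^2 - (4/15)w
Adding term by term: -(19/120)w^2 - (53/60)w + 7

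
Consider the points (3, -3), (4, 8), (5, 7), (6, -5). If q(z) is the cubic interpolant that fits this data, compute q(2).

-27

Evaluate each Lagrange basis at z = 2:
L_0(2) = (-2)·(-3)·(-4)/[(-1)·(-2)·(-3)] = 4
L_1(2) = (-1)·(-3)·(-4)/[(1)·(-1)·(-2)] = -6
L_2(2) = (-1)·(-2)·(-4)/[(2)·(1)·(-1)] = 4
L_3(2) = (-1)·(-2)·(-3)/[(3)·(2)·(1)] = -1
Sum: (-3)·(4) + 8·(-6) + 7·(4) + (-5)·(-1) = -27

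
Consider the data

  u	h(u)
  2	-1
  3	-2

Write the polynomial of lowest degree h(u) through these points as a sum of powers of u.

Build the Lagrange basis polynomials:
L_0(u) = (u - 3) / [-1] = -u + 3
L_1(u) = (u - 2) / [1] = u - 2
h(u) = (-1)·L_0 + (-2)·L_1
  (-1)·L_0(u) = u - 3
  (-2)·L_1(u) = -2u + 4
Adding term by term: -u + 1

h(u) = -u + 1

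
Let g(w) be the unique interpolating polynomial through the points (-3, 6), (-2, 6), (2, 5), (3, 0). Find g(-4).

77/10

Using Newton's divided-difference form:
g[-3,-2] = (6 - 6) / (-2 - (-3)) = 0
g[-2,2] = (5 - 6) / (2 - (-2)) = -1/4
g[2,3] = (0 - 5) / (3 - 2) = -5
g[-3,-2,2] = (-1/4 - 0) / (2 - (-3)) = -1/20
g[-2,2,3] = (-5 - (-1/4)) / (3 - (-2)) = -19/20
g[-3,-2,2,3] = (-19/20 - (-1/20)) / (3 - (-3)) = -3/20
g(-4) = 6 + 0·(-1) + (-1/20)·(-1)·(-2) + (-3/20)·(-1)·(-2)·(-6) = 77/10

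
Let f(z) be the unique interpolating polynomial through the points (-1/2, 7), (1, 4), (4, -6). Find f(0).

166/27

L_0(0) = (-1)·(-4)/[(-3/2)·(-9/2)] = 16/27
L_1(0) = (1/2)·(-4)/[(3/2)·(-3)] = 4/9
L_2(0) = (1/2)·(-1)/[(9/2)·(3)] = -1/27
Sum: 7·(16/27) + 4·(4/9) + (-6)·(-1/27) = 166/27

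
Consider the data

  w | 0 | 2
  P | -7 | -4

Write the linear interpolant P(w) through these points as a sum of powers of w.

P(w) = (3/2)w - 7

L_0(w) = (w - 2) / [-2] = -(1/2)w + 1
L_1(w) = w / [2] = (1/2)w
P(w) = (-7)·L_0 + (-4)·L_1
  (-7)·L_0(w) = (7/2)w - 7
  (-4)·L_1(w) = -2w
Adding term by term: (3/2)w - 7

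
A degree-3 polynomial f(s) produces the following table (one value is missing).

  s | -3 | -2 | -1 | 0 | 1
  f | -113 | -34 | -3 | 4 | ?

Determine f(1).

The 4 known values determine f uniquely (degree ≤ 3).
L_0(1) = (3)·(2)·(1)/[(-1)·(-2)·(-3)] = -1
L_1(1) = (4)·(2)·(1)/[(1)·(-1)·(-2)] = 4
L_2(1) = (4)·(3)·(1)/[(2)·(1)·(-1)] = -6
L_3(1) = (4)·(3)·(2)/[(3)·(2)·(1)] = 4
Sum: (-113)·(-1) + (-34)·(4) + (-3)·(-6) + 4·(4) = 11

11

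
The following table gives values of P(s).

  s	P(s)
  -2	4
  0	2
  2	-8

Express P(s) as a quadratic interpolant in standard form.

Newton's divided differences:
P[-2,0] = (2 - 4) / (0 - (-2)) = -1
P[0,2] = (-8 - 2) / (2 - 0) = -5
P[-2,0,2] = (-5 - (-1)) / (2 - (-2)) = -1
P(s) = 4 + (-1)·(s + 2) + (-1)·(s + 2)s
Expanding: P(s) = -s^2 - 3s + 2

P(s) = -s^2 - 3s + 2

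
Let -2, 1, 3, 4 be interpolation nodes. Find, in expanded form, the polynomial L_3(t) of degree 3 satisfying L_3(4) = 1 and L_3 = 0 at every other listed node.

L_3(t) = (t + 2)(t - 1)(t - 3) / [(6)·(3)·(1)]
       = (t^3 - 2t^2 - 5t + 6) / (18)

L_3(t) = (1/18)t^3 - (1/9)t^2 - (5/18)t + 1/3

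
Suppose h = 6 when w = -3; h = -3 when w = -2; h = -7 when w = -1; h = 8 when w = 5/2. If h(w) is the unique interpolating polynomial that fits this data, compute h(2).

L_0(2) = (4)·(3)·(-1/2)/[(-1)·(-2)·(-11/2)] = 6/11
L_1(2) = (5)·(3)·(-1/2)/[(1)·(-1)·(-9/2)] = -5/3
L_2(2) = (5)·(4)·(-1/2)/[(2)·(1)·(-7/2)] = 10/7
L_3(2) = (5)·(4)·(3)/[(11/2)·(9/2)·(7/2)] = 160/231
Sum: 6·(6/11) + (-3)·(-5/3) + (-7)·(10/7) + 8·(160/231) = 881/231

881/231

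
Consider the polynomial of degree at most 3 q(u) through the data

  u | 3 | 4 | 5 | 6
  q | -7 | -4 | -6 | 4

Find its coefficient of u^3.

17/6

The leading coefficient equals the top divided difference q[3,4,5,6].
q[3,4] = (-4 - (-7)) / (4 - 3) = 3
q[4,5] = (-6 - (-4)) / (5 - 4) = -2
q[5,6] = (4 - (-6)) / (6 - 5) = 10
q[3,4,5] = (-2 - 3) / (5 - 3) = -5/2
q[4,5,6] = (10 - (-2)) / (6 - 4) = 6
q[3,4,5,6] = (6 - (-5/2)) / (6 - 3) = 17/6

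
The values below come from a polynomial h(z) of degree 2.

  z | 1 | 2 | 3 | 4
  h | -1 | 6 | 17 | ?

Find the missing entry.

32

The 3 known values determine h uniquely (degree ≤ 2).
Evaluate each Lagrange basis at z = 4:
L_0(4) = (2)·(1)/[(-1)·(-2)] = 1
L_1(4) = (3)·(1)/[(1)·(-1)] = -3
L_2(4) = (3)·(2)/[(2)·(1)] = 3
Sum: (-1)·(1) + 6·(-3) + 17·(3) = 32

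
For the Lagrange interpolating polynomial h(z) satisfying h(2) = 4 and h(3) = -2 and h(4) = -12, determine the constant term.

4

L_0(z) = (z - 3)(z - 4) / [2] = (1/2)z^2 - (7/2)z + 6
L_1(z) = (z - 2)(z - 4) / [-1] = -z^2 + 6z - 8
L_2(z) = (z - 2)(z - 3) / [2] = (1/2)z^2 - (5/2)z + 3
h(z) = 4·L_0 + (-2)·L_1 + (-12)·L_2
Only the constant term is needed; take it from each L_i and combine:
4·(6) + (-2)·(-8) + (-12)·(3) = 4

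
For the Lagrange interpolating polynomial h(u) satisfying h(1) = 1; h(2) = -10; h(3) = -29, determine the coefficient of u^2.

-4

L_0(u) = (u - 2)(u - 3) / [2] = (1/2)u^2 - (5/2)u + 3
L_1(u) = (u - 1)(u - 3) / [-1] = -u^2 + 4u - 3
L_2(u) = (u - 1)(u - 2) / [2] = (1/2)u^2 - (3/2)u + 1
h(u) = 1·L_0 + (-10)·L_1 + (-29)·L_2
Only the coefficient of u^2 is needed; take it from each L_i and combine:
1·(1/2) + (-10)·(-1) + (-29)·(1/2) = -4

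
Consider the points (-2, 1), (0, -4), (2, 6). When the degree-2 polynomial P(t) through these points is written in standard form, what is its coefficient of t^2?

The leading coefficient equals the top divided difference P[-2,0,2].
P[-2,0] = (-4 - 1) / (0 - (-2)) = -5/2
P[0,2] = (6 - (-4)) / (2 - 0) = 5
P[-2,0,2] = (5 - (-5/2)) / (2 - (-2)) = 15/8

15/8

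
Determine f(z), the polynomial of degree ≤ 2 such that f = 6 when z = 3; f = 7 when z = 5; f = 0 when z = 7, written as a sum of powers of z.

L_0(z) = (z - 5)(z - 7) / [8] = (1/8)z^2 - (3/2)z + 35/8
L_1(z) = (z - 3)(z - 7) / [-4] = -(1/4)z^2 + (5/2)z - 21/4
L_2(z) = (z - 3)(z - 5) / [8] = (1/8)z^2 - z + 15/8
f(z) = 6·L_0 + 7·L_1 + 0·L_2
  6·L_0(z) = (3/4)z^2 - 9z + 105/4
  7·L_1(z) = -(7/4)z^2 + (35/2)z - 147/4
  0·L_2(z) = 0
Adding term by term: -z^2 + (17/2)z - 21/2

f(z) = -z^2 + (17/2)z - 21/2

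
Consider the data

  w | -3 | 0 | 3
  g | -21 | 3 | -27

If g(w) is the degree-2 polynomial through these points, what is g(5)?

-77

Evaluate each Lagrange basis at w = 5:
L_0(5) = (5)·(2)/[(-3)·(-6)] = 5/9
L_1(5) = (8)·(2)/[(3)·(-3)] = -16/9
L_2(5) = (8)·(5)/[(6)·(3)] = 20/9
Sum: (-21)·(5/9) + 3·(-16/9) + (-27)·(20/9) = -77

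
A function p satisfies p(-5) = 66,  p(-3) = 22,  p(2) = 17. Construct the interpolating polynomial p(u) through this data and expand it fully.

p(u) = 3u^2 + 2u + 1

Build the Lagrange basis polynomials:
L_0(u) = (u + 3)(u - 2) / [14] = (1/14)u^2 + (1/14)u - 3/7
L_1(u) = (u + 5)(u - 2) / [-10] = -(1/10)u^2 - (3/10)u + 1
L_2(u) = (u + 5)(u + 3) / [35] = (1/35)u^2 + (8/35)u + 3/7
p(u) = 66·L_0 + 22·L_1 + 17·L_2
  66·L_0(u) = (33/7)u^2 + (33/7)u - 198/7
  22·L_1(u) = -(11/5)u^2 - (33/5)u + 22
  17·L_2(u) = (17/35)u^2 + (136/35)u + 51/7
Adding term by term: 3u^2 + 2u + 1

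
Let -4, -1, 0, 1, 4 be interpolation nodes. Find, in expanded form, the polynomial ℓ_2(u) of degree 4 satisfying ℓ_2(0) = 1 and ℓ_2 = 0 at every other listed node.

ℓ_2(u) = (u + 4)(u + 1)(u - 1)(u - 4) / [(4)·(1)·(-1)·(-4)]
       = (u^4 - 17u^2 + 16) / (16)

ℓ_2(u) = (1/16)u^4 - (17/16)u^2 + 1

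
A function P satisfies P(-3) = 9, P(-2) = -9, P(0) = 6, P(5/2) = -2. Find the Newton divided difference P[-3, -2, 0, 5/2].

P[-3,-2] = (-9 - 9) / (-2 - (-3)) = -18
P[-2,0] = (6 - (-9)) / (0 - (-2)) = 15/2
P[0,5/2] = (-2 - 6) / (5/2 - 0) = -16/5
P[-3,-2,0] = (15/2 - (-18)) / (0 - (-3)) = 17/2
P[-2,0,5/2] = (-16/5 - 15/2) / (5/2 - (-2)) = -107/45
P[-3,-2,0,5/2] = (-107/45 - 17/2) / (5/2 - (-3)) = -89/45

-89/45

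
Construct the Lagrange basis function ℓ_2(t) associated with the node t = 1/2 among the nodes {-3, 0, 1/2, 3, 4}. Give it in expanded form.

ℓ_2(t) = (16/245)t^4 - (64/245)t^3 - (144/245)t^2 + (576/245)t

ℓ_2(t) = (t + 3)t(t - 3)(t - 4) / [(7/2)·(1/2)·(-5/2)·(-7/2)]
       = (t^4 - 4t^3 - 9t^2 + 36t) / (245/16)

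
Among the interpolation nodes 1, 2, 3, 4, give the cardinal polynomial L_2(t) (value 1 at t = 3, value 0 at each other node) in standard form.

L_2(t) = -(1/2)t^3 + (7/2)t^2 - 7t + 4

L_2(t) = (t - 1)(t - 2)(t - 4) / [(2)·(1)·(-1)]
       = (t^3 - 7t^2 + 14t - 8) / (-2)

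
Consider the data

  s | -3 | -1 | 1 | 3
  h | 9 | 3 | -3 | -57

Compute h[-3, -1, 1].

h[-3,-1] = (3 - 9) / (-1 - (-3)) = -3
h[-1,1] = (-3 - 3) / (1 - (-1)) = -3
h[-3,-1,1] = (-3 - (-3)) / (1 - (-3)) = 0

0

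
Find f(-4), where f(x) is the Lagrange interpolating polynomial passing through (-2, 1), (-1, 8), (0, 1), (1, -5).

-115

Evaluate each Lagrange basis at x = -4:
L_0(-4) = (-3)·(-4)·(-5)/[(-1)·(-2)·(-3)] = 10
L_1(-4) = (-2)·(-4)·(-5)/[(1)·(-1)·(-2)] = -20
L_2(-4) = (-2)·(-3)·(-5)/[(2)·(1)·(-1)] = 15
L_3(-4) = (-2)·(-3)·(-4)/[(3)·(2)·(1)] = -4
Sum: 1·(10) + 8·(-20) + 1·(15) + (-5)·(-4) = -115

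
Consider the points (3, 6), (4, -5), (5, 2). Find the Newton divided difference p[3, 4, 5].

9

p[3,4] = (-5 - 6) / (4 - 3) = -11
p[4,5] = (2 - (-5)) / (5 - 4) = 7
p[3,4,5] = (7 - (-11)) / (5 - 3) = 9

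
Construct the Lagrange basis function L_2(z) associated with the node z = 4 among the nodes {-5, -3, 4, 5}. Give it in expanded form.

L_2(z) = -(1/63)z^3 - (1/21)z^2 + (25/63)z + 25/21

L_2(z) = (z + 5)(z + 3)(z - 5) / [(9)·(7)·(-1)]
       = (z^3 + 3z^2 - 25z - 75) / (-63)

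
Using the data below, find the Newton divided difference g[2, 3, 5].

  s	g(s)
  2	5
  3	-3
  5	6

g[2,3] = (-3 - 5) / (3 - 2) = -8
g[3,5] = (6 - (-3)) / (5 - 3) = 9/2
g[2,3,5] = (9/2 - (-8)) / (5 - 2) = 25/6

25/6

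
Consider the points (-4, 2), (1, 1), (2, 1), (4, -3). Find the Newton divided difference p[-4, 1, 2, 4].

p[-4,1] = (1 - 2) / (1 - (-4)) = -1/5
p[1,2] = (1 - 1) / (2 - 1) = 0
p[2,4] = (-3 - 1) / (4 - 2) = -2
p[-4,1,2] = (0 - (-1/5)) / (2 - (-4)) = 1/30
p[1,2,4] = (-2 - 0) / (4 - 1) = -2/3
p[-4,1,2,4] = (-2/3 - 1/30) / (4 - (-4)) = -7/80

-7/80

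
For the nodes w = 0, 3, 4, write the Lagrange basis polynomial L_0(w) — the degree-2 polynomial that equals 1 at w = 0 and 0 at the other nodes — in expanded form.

L_0(w) = (w - 3)(w - 4) / [(-3)·(-4)]
       = (w^2 - 7w + 12) / (12)

L_0(w) = (1/12)w^2 - (7/12)w + 1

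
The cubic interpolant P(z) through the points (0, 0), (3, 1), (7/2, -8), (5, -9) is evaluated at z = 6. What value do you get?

L_0(6) = (3)·(5/2)·(1)/[(-3)·(-7/2)·(-5)] = -1/7
L_1(6) = (6)·(5/2)·(1)/[(3)·(-1/2)·(-2)] = 5
L_2(6) = (6)·(3)·(1)/[(7/2)·(1/2)·(-3/2)] = -48/7
L_3(6) = (6)·(3)·(5/2)/[(5)·(2)·(3/2)] = 3
Sum: 0 + 1·(5) + (-8)·(-48/7) + (-9)·(3) = 230/7

230/7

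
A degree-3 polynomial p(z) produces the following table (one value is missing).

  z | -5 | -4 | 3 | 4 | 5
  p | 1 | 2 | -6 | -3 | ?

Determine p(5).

73/28

The 4 known values determine p uniquely (degree ≤ 3).
L_0(5) = (9)·(2)·(1)/[(-1)·(-8)·(-9)] = -1/4
L_1(5) = (10)·(2)·(1)/[(1)·(-7)·(-8)] = 5/14
L_2(5) = (10)·(9)·(1)/[(8)·(7)·(-1)] = -45/28
L_3(5) = (10)·(9)·(2)/[(9)·(8)·(1)] = 5/2
Sum: 1·(-1/4) + 2·(5/14) + (-6)·(-45/28) + (-3)·(5/2) = 73/28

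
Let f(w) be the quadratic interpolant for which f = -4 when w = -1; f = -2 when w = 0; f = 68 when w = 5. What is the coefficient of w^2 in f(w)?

The leading coefficient equals the top divided difference f[-1,0,5].
f[-1,0] = (-2 - (-4)) / (0 - (-1)) = 2
f[0,5] = (68 - (-2)) / (5 - 0) = 14
f[-1,0,5] = (14 - 2) / (5 - (-1)) = 2

2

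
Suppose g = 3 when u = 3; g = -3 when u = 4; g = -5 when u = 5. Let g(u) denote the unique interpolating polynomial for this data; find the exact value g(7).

3

Evaluate each Lagrange basis at u = 7:
L_0(7) = (3)·(2)/[(-1)·(-2)] = 3
L_1(7) = (4)·(2)/[(1)·(-1)] = -8
L_2(7) = (4)·(3)/[(2)·(1)] = 6
Sum: 3·(3) + (-3)·(-8) + (-5)·(6) = 3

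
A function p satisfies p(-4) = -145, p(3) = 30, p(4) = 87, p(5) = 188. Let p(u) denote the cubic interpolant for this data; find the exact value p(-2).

-15

L_0(-2) = (-5)·(-6)·(-7)/[(-7)·(-8)·(-9)] = 5/12
L_1(-2) = (2)·(-6)·(-7)/[(7)·(-1)·(-2)] = 6
L_2(-2) = (2)·(-5)·(-7)/[(8)·(1)·(-1)] = -35/4
L_3(-2) = (2)·(-5)·(-6)/[(9)·(2)·(1)] = 10/3
Sum: (-145)·(5/12) + 30·(6) + 87·(-35/4) + 188·(10/3) = -15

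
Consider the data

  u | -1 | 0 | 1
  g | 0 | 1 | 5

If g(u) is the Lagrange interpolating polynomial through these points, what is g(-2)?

2

L_0(-2) = (-2)·(-3)/[(-1)·(-2)] = 3
L_1(-2) = (-1)·(-3)/[(1)·(-1)] = -3
L_2(-2) = (-1)·(-2)/[(2)·(1)] = 1
Sum: 0 + 1·(-3) + 5·(1) = 2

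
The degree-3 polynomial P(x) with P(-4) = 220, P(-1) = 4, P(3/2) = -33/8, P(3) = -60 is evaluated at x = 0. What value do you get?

L_0(0) = (1)·(-3/2)·(-3)/[(-3)·(-11/2)·(-7)] = -3/77
L_1(0) = (4)·(-3/2)·(-3)/[(3)·(-5/2)·(-4)] = 3/5
L_2(0) = (4)·(1)·(-3)/[(11/2)·(5/2)·(-3/2)] = 32/55
L_3(0) = (4)·(1)·(-3/2)/[(7)·(4)·(3/2)] = -1/7
Sum: 220·(-3/77) + 4·(3/5) + (-33/8)·(32/55) + (-60)·(-1/7) = 0

0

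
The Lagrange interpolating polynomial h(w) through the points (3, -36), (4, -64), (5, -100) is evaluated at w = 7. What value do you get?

L_0(7) = (3)·(2)/[(-1)·(-2)] = 3
L_1(7) = (4)·(2)/[(1)·(-1)] = -8
L_2(7) = (4)·(3)/[(2)·(1)] = 6
Sum: (-36)·(3) + (-64)·(-8) + (-100)·(6) = -196

-196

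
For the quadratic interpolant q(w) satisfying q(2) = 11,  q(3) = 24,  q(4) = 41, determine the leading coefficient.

L_0(w) = (w - 3)(w - 4) / [2] = (1/2)w^2 - (7/2)w + 6
L_1(w) = (w - 2)(w - 4) / [-1] = -w^2 + 6w - 8
L_2(w) = (w - 2)(w - 3) / [2] = (1/2)w^2 - (5/2)w + 3
q(w) = 11·L_0 + 24·L_1 + 41·L_2
Only the coefficient of w^2 is needed; take it from each L_i and combine:
11·(1/2) + 24·(-1) + 41·(1/2) = 2

2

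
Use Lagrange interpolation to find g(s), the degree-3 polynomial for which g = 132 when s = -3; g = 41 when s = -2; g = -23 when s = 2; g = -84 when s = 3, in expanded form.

L_0(s) = (s + 2)(s - 2)(s - 3) / [-30] = -(1/30)s^3 + (1/10)s^2 + (2/15)s - 2/5
L_1(s) = (s + 3)(s - 2)(s - 3) / [20] = (1/20)s^3 - (1/10)s^2 - (9/20)s + 9/10
L_2(s) = (s + 3)(s + 2)(s - 3) / [-20] = -(1/20)s^3 - (1/10)s^2 + (9/20)s + 9/10
L_3(s) = (s + 3)(s + 2)(s - 2) / [30] = (1/30)s^3 + (1/10)s^2 - (2/15)s - 2/5
g(s) = 132·L_0 + 41·L_1 + (-23)·L_2 + (-84)·L_3
  132·L_0(s) = -(22/5)s^3 + (66/5)s^2 + (88/5)s - 264/5
  41·L_1(s) = (41/20)s^3 - (41/10)s^2 - (369/20)s + 369/10
  (-23)·L_2(s) = (23/20)s^3 + (23/10)s^2 - (207/20)s - 207/10
  (-84)·L_3(s) = -(14/5)s^3 - (42/5)s^2 + (56/5)s + 168/5
Adding term by term: -4s^3 + 3s^2 - 3

g(s) = -4s^3 + 3s^2 - 3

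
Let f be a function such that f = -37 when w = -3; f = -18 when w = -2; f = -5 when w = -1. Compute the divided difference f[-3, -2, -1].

-3

f[-3,-2] = (-18 - (-37)) / (-2 - (-3)) = 19
f[-2,-1] = (-5 - (-18)) / (-1 - (-2)) = 13
f[-3,-2,-1] = (13 - 19) / (-1 - (-3)) = -3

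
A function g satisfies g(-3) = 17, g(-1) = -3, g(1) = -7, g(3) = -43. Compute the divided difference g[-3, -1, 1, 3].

g[-3,-1] = (-3 - 17) / (-1 - (-3)) = -10
g[-1,1] = (-7 - (-3)) / (1 - (-1)) = -2
g[1,3] = (-43 - (-7)) / (3 - 1) = -18
g[-3,-1,1] = (-2 - (-10)) / (1 - (-3)) = 2
g[-1,1,3] = (-18 - (-2)) / (3 - (-1)) = -4
g[-3,-1,1,3] = (-4 - 2) / (3 - (-3)) = -1

-1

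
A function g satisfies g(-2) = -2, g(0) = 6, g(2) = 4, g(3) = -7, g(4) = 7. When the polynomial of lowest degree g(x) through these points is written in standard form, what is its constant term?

6

Build the Lagrange basis polynomials:
L_0(x) = x(x - 2)(x - 3)(x - 4) / [240] = (1/240)x^4 - (3/80)x^3 + (13/120)x^2 - (1/10)x
L_1(x) = (x + 2)(x - 2)(x - 3)(x - 4) / [-48] = -(1/48)x^4 + (7/48)x^3 - (1/6)x^2 - (7/12)x + 1
L_2(x) = (x + 2)x(x - 3)(x - 4) / [16] = (1/16)x^4 - (5/16)x^3 - (1/8)x^2 + (3/2)x
L_3(x) = (x + 2)x(x - 2)(x - 4) / [-15] = -(1/15)x^4 + (4/15)x^3 + (4/15)x^2 - (16/15)x
L_4(x) = (x + 2)x(x - 2)(x - 3) / [48] = (1/48)x^4 - (1/16)x^3 - (1/12)x^2 + (1/4)x
g(x) = (-2)·L_0 + 6·L_1 + 4·L_2 + (-7)·L_3 + 7·L_4
Only the constant term is needed; take it from each L_i and combine:
(-2)·(0) + 6·(1) + 4·(0) + (-7)·(0) + 7·(0) = 6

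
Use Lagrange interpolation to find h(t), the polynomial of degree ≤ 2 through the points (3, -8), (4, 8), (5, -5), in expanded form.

h(t) = -(29/2)t^2 + (235/2)t - 230

Build the Lagrange basis polynomials:
L_0(t) = (t - 4)(t - 5) / [2] = (1/2)t^2 - (9/2)t + 10
L_1(t) = (t - 3)(t - 5) / [-1] = -t^2 + 8t - 15
L_2(t) = (t - 3)(t - 4) / [2] = (1/2)t^2 - (7/2)t + 6
h(t) = (-8)·L_0 + 8·L_1 + (-5)·L_2
  (-8)·L_0(t) = -4t^2 + 36t - 80
  8·L_1(t) = -8t^2 + 64t - 120
  (-5)·L_2(t) = -(5/2)t^2 + (35/2)t - 30
Adding term by term: -(29/2)t^2 + (235/2)t - 230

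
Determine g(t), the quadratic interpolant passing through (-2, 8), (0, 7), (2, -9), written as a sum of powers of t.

Newton's divided differences:
g[-2,0] = (7 - 8) / (0 - (-2)) = -1/2
g[0,2] = (-9 - 7) / (2 - 0) = -8
g[-2,0,2] = (-8 - (-1/2)) / (2 - (-2)) = -15/8
g(t) = 8 + (-1/2)·(t + 2) + (-15/8)·(t + 2)t
Expanding: g(t) = -(15/8)t^2 - (17/4)t + 7

g(t) = -(15/8)t^2 - (17/4)t + 7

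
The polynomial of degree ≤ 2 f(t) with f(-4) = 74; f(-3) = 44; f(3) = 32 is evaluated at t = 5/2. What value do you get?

L_0(5/2) = (11/2)·(-1/2)/[(-1)·(-7)] = -11/28
L_1(5/2) = (13/2)·(-1/2)/[(1)·(-6)] = 13/24
L_2(5/2) = (13/2)·(11/2)/[(7)·(6)] = 143/168
Sum: 74·(-11/28) + 44·(13/24) + 32·(143/168) = 22

22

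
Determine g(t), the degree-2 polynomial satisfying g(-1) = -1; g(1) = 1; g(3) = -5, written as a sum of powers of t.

g(t) = -t^2 + t + 1

Build the Lagrange basis polynomials:
L_0(t) = (t - 1)(t - 3) / [8] = (1/8)t^2 - (1/2)t + 3/8
L_1(t) = (t + 1)(t - 3) / [-4] = -(1/4)t^2 + (1/2)t + 3/4
L_2(t) = (t + 1)(t - 1) / [8] = (1/8)t^2 - 1/8
g(t) = (-1)·L_0 + 1·L_1 + (-5)·L_2
  (-1)·L_0(t) = -(1/8)t^2 + (1/2)t - 3/8
  1·L_1(t) = -(1/4)t^2 + (1/2)t + 3/4
  (-5)·L_2(t) = -(5/8)t^2 + 5/8
Adding term by term: -t^2 + t + 1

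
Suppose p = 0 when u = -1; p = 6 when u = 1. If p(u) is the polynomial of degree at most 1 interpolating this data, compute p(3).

12

L_0(3) = (2)/[(-2)] = -1
L_1(3) = (4)/[(2)] = 2
Sum: 0 + 6·(2) = 12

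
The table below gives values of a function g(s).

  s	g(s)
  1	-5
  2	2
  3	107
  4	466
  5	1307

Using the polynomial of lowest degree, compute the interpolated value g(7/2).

L_0(7/2) = (3/2)·(1/2)·(-1/2)·(-3/2)/[(-1)·(-2)·(-3)·(-4)] = 3/128
L_1(7/2) = (5/2)·(1/2)·(-1/2)·(-3/2)/[(1)·(-1)·(-2)·(-3)] = -5/32
L_2(7/2) = (5/2)·(3/2)·(-1/2)·(-3/2)/[(2)·(1)·(-1)·(-2)] = 45/64
L_3(7/2) = (5/2)·(3/2)·(1/2)·(-3/2)/[(3)·(2)·(1)·(-1)] = 15/32
L_4(7/2) = (5/2)·(3/2)·(1/2)·(-1/2)/[(4)·(3)·(2)·(1)] = -5/128
Sum: (-5)·(3/128) + 2·(-5/32) + 107·(45/64) + 466·(15/32) + 1307·(-5/128) = 3875/16

3875/16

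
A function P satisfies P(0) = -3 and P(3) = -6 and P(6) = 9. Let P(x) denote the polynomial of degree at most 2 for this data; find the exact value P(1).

-6

Evaluate each Lagrange basis at x = 1:
L_0(1) = (-2)·(-5)/[(-3)·(-6)] = 5/9
L_1(1) = (1)·(-5)/[(3)·(-3)] = 5/9
L_2(1) = (1)·(-2)/[(6)·(3)] = -1/9
Sum: (-3)·(5/9) + (-6)·(5/9) + 9·(-1/9) = -6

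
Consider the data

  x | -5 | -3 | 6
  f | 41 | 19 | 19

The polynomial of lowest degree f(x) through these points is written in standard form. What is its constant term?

1

Build the Lagrange basis polynomials:
L_0(x) = (x + 3)(x - 6) / [22] = (1/22)x^2 - (3/22)x - 9/11
L_1(x) = (x + 5)(x - 6) / [-18] = -(1/18)x^2 + (1/18)x + 5/3
L_2(x) = (x + 5)(x + 3) / [99] = (1/99)x^2 + (8/99)x + 5/33
f(x) = 41·L_0 + 19·L_1 + 19·L_2
Only the constant term is needed; take it from each L_i and combine:
41·(-9/11) + 19·(5/3) + 19·(5/33) = 1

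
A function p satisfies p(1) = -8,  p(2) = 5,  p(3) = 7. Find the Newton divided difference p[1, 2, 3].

-11/2

p[1,2] = (5 - (-8)) / (2 - 1) = 13
p[2,3] = (7 - 5) / (3 - 2) = 2
p[1,2,3] = (2 - 13) / (3 - 1) = -11/2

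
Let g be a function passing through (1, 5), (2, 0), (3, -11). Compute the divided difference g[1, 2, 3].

g[1,2] = (0 - 5) / (2 - 1) = -5
g[2,3] = (-11 - 0) / (3 - 2) = -11
g[1,2,3] = (-11 - (-5)) / (3 - 1) = -3

-3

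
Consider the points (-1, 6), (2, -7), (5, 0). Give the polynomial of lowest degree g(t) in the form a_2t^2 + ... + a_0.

g(t) = (10/9)t^2 - (49/9)t - 5/9

Build the Lagrange basis polynomials:
L_0(t) = (t - 2)(t - 5) / [18] = (1/18)t^2 - (7/18)t + 5/9
L_1(t) = (t + 1)(t - 5) / [-9] = -(1/9)t^2 + (4/9)t + 5/9
L_2(t) = (t + 1)(t - 2) / [18] = (1/18)t^2 - (1/18)t - 1/9
g(t) = 6·L_0 + (-7)·L_1 + 0·L_2
  6·L_0(t) = (1/3)t^2 - (7/3)t + 10/3
  (-7)·L_1(t) = (7/9)t^2 - (28/9)t - 35/9
  0·L_2(t) = 0
Adding term by term: (10/9)t^2 - (49/9)t - 5/9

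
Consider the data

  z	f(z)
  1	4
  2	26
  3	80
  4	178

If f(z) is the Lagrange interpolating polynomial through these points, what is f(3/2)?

L_0(3/2) = (-1/2)·(-3/2)·(-5/2)/[(-1)·(-2)·(-3)] = 5/16
L_1(3/2) = (1/2)·(-3/2)·(-5/2)/[(1)·(-1)·(-2)] = 15/16
L_2(3/2) = (1/2)·(-1/2)·(-5/2)/[(2)·(1)·(-1)] = -5/16
L_3(3/2) = (1/2)·(-1/2)·(-3/2)/[(3)·(2)·(1)] = 1/16
Sum: 4·(5/16) + 26·(15/16) + 80·(-5/16) + 178·(1/16) = 47/4

47/4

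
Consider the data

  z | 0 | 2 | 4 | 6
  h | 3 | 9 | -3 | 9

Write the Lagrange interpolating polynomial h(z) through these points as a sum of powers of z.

h(z) = (7/8)z^3 - (15/2)z^2 + (29/2)z + 3

L_0(z) = (z - 2)(z - 4)(z - 6) / [-48] = -(1/48)z^3 + (1/4)z^2 - (11/12)z + 1
L_1(z) = z(z - 4)(z - 6) / [16] = (1/16)z^3 - (5/8)z^2 + (3/2)z
L_2(z) = z(z - 2)(z - 6) / [-16] = -(1/16)z^3 + (1/2)z^2 - (3/4)z
L_3(z) = z(z - 2)(z - 4) / [48] = (1/48)z^3 - (1/8)z^2 + (1/6)z
h(z) = 3·L_0 + 9·L_1 + (-3)·L_2 + 9·L_3
  3·L_0(z) = -(1/16)z^3 + (3/4)z^2 - (11/4)z + 3
  9·L_1(z) = (9/16)z^3 - (45/8)z^2 + (27/2)z
  (-3)·L_2(z) = (3/16)z^3 - (3/2)z^2 + (9/4)z
  9·L_3(z) = (3/16)z^3 - (9/8)z^2 + (3/2)z
Adding term by term: (7/8)z^3 - (15/2)z^2 + (29/2)z + 3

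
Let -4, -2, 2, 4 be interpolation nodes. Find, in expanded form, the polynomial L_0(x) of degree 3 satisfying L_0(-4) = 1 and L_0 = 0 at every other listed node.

L_0(x) = -(1/96)x^3 + (1/24)x^2 + (1/24)x - 1/6

L_0(x) = (x + 2)(x - 2)(x - 4) / [(-2)·(-6)·(-8)]
       = (x^3 - 4x^2 - 4x + 16) / (-96)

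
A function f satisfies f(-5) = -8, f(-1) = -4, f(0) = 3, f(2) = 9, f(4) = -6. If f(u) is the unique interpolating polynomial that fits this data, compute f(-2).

Evaluate each Lagrange basis at u = -2:
L_0(-2) = (-1)·(-2)·(-4)·(-6)/[(-4)·(-5)·(-7)·(-9)] = 4/105
L_1(-2) = (3)·(-2)·(-4)·(-6)/[(4)·(-1)·(-3)·(-5)] = 12/5
L_2(-2) = (3)·(-1)·(-4)·(-6)/[(5)·(1)·(-2)·(-4)] = -9/5
L_3(-2) = (3)·(-1)·(-2)·(-6)/[(7)·(3)·(2)·(-2)] = 3/7
L_4(-2) = (3)·(-1)·(-2)·(-4)/[(9)·(5)·(4)·(2)] = -1/15
Sum: (-8)·(4/105) + (-4)·(12/5) + 3·(-9/5) + 9·(3/7) + (-6)·(-1/15) = -232/21

-232/21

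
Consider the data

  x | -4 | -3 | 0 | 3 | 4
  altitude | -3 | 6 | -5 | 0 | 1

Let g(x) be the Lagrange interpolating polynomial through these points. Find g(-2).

Evaluate each Lagrange basis at x = -2:
L_0(-2) = (1)·(-2)·(-5)·(-6)/[(-1)·(-4)·(-7)·(-8)] = -15/56
L_1(-2) = (2)·(-2)·(-5)·(-6)/[(1)·(-3)·(-6)·(-7)] = 20/21
L_2(-2) = (2)·(1)·(-5)·(-6)/[(4)·(3)·(-3)·(-4)] = 5/12
L_3(-2) = (2)·(1)·(-2)·(-6)/[(7)·(6)·(3)·(-1)] = -4/21
L_4(-2) = (2)·(1)·(-2)·(-5)/[(8)·(7)·(4)·(1)] = 5/56
Sum: (-3)·(-15/56) + 6·(20/21) + (-5)·(5/12) + 0 + 1·(5/56) = 95/21

95/21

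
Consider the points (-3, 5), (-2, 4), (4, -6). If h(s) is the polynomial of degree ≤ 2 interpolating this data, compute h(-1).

59/21

L_0(-1) = (1)·(-5)/[(-1)·(-7)] = -5/7
L_1(-1) = (2)·(-5)/[(1)·(-6)] = 5/3
L_2(-1) = (2)·(1)/[(7)·(6)] = 1/21
Sum: 5·(-5/7) + 4·(5/3) + (-6)·(1/21) = 59/21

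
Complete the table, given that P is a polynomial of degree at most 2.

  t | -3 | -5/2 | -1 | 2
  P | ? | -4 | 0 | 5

-50/9

The 3 known values determine P uniquely (degree ≤ 2).
Evaluate each Lagrange basis at t = -3:
L_0(-3) = (-2)·(-5)/[(-3/2)·(-9/2)] = 40/27
L_1(-3) = (-1/2)·(-5)/[(3/2)·(-3)] = -5/9
L_2(-3) = (-1/2)·(-2)/[(9/2)·(3)] = 2/27
Sum: (-4)·(40/27) + 0 + 5·(2/27) = -50/9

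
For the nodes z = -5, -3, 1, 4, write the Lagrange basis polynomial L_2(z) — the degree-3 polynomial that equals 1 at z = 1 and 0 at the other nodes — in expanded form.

L_2(z) = (z + 5)(z + 3)(z - 4) / [(6)·(4)·(-3)]
       = (z^3 + 4z^2 - 17z - 60) / (-72)

L_2(z) = -(1/72)z^3 - (1/18)z^2 + (17/72)z + 5/6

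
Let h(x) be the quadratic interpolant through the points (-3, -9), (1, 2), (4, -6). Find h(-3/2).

-221/112

L_0(-3/2) = (-5/2)·(-11/2)/[(-4)·(-7)] = 55/112
L_1(-3/2) = (3/2)·(-11/2)/[(4)·(-3)] = 11/16
L_2(-3/2) = (3/2)·(-5/2)/[(7)·(3)] = -5/28
Sum: (-9)·(55/112) + 2·(11/16) + (-6)·(-5/28) = -221/112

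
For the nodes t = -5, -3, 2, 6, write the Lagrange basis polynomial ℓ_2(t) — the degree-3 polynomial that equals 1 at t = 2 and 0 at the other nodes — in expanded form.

ℓ_2(t) = (t + 5)(t + 3)(t - 6) / [(7)·(5)·(-4)]
       = (t^3 + 2t^2 - 33t - 90) / (-140)

ℓ_2(t) = -(1/140)t^3 - (1/70)t^2 + (33/140)t + 9/14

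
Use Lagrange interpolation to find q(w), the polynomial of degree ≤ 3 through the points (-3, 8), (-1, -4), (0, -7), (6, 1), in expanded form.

q(w) = -(8/189)w^3 + (157/189)w^2 - (134/63)w - 7

Build the Lagrange basis polynomials:
L_0(w) = (w + 1)w(w - 6) / [-54] = -(1/54)w^3 + (5/54)w^2 + (1/9)w
L_1(w) = (w + 3)w(w - 6) / [14] = (1/14)w^3 - (3/14)w^2 - (9/7)w
L_2(w) = (w + 3)(w + 1)(w - 6) / [-18] = -(1/18)w^3 + (1/9)w^2 + (7/6)w + 1
L_3(w) = (w + 3)(w + 1)w / [378] = (1/378)w^3 + (2/189)w^2 + (1/126)w
q(w) = 8·L_0 + (-4)·L_1 + (-7)·L_2 + 1·L_3
  8·L_0(w) = -(4/27)w^3 + (20/27)w^2 + (8/9)w
  (-4)·L_1(w) = -(2/7)w^3 + (6/7)w^2 + (36/7)w
  (-7)·L_2(w) = (7/18)w^3 - (7/9)w^2 - (49/6)w - 7
  1·L_3(w) = (1/378)w^3 + (2/189)w^2 + (1/126)w
Adding term by term: -(8/189)w^3 + (157/189)w^2 - (134/63)w - 7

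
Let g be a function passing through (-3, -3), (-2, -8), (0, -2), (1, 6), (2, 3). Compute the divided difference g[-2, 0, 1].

g[-2,0] = (-2 - (-8)) / (0 - (-2)) = 3
g[0,1] = (6 - (-2)) / (1 - 0) = 8
g[-2,0,1] = (8 - 3) / (1 - (-2)) = 5/3

5/3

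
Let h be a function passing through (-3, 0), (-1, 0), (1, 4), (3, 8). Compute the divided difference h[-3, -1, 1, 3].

-1/12

h[-3,-1] = (0 - 0) / (-1 - (-3)) = 0
h[-1,1] = (4 - 0) / (1 - (-1)) = 2
h[1,3] = (8 - 4) / (3 - 1) = 2
h[-3,-1,1] = (2 - 0) / (1 - (-3)) = 1/2
h[-1,1,3] = (2 - 2) / (3 - (-1)) = 0
h[-3,-1,1,3] = (0 - 1/2) / (3 - (-3)) = -1/12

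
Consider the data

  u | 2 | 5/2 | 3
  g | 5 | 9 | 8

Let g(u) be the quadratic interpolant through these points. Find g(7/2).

Using Newton's divided-difference form:
g[2,5/2] = (9 - 5) / (5/2 - 2) = 8
g[5/2,3] = (8 - 9) / (3 - 5/2) = -2
g[2,5/2,3] = (-2 - 8) / (3 - 2) = -10
g(7/2) = 5 + 8·(3/2) + (-10)·(3/2)·(1) = 2

2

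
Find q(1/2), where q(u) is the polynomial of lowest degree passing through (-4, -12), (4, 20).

Evaluate each Lagrange basis at u = 1/2:
L_0(1/2) = (-7/2)/[(-8)] = 7/16
L_1(1/2) = (9/2)/[(8)] = 9/16
Sum: (-12)·(7/16) + 20·(9/16) = 6

6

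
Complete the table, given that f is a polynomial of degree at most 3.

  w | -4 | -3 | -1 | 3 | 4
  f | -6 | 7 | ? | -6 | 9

The 4 known values determine f uniquely (degree ≤ 3).
Evaluate each Lagrange basis at w = -1:
L_0(-1) = (2)·(-4)·(-5)/[(-1)·(-7)·(-8)] = -5/7
L_1(-1) = (3)·(-4)·(-5)/[(1)·(-6)·(-7)] = 10/7
L_2(-1) = (3)·(2)·(-5)/[(7)·(6)·(-1)] = 5/7
L_3(-1) = (3)·(2)·(-4)/[(8)·(7)·(1)] = -3/7
Sum: (-6)·(-5/7) + 7·(10/7) + (-6)·(5/7) + 9·(-3/7) = 43/7

43/7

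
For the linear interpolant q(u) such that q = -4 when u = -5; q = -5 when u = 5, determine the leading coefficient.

L_0(u) = (u - 5) / [-10] = -(1/10)u + 1/2
L_1(u) = (u + 5) / [10] = (1/10)u + 1/2
q(u) = (-4)·L_0 + (-5)·L_1
Only the coefficient of u is needed; take it from each L_i and combine:
(-4)·(-1/10) + (-5)·(1/10) = -1/10

-1/10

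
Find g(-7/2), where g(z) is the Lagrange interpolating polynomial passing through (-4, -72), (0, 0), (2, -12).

L_0(-7/2) = (-7/2)·(-11/2)/[(-4)·(-6)] = 77/96
L_1(-7/2) = (1/2)·(-11/2)/[(4)·(-2)] = 11/32
L_2(-7/2) = (1/2)·(-7/2)/[(6)·(2)] = -7/48
Sum: (-72)·(77/96) + 0 + (-12)·(-7/48) = -56

-56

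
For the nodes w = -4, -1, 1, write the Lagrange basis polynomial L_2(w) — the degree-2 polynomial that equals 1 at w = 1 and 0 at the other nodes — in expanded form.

L_2(w) = (w + 4)(w + 1) / [(5)·(2)]
       = (w^2 + 5w + 4) / (10)

L_2(w) = (1/10)w^2 + (1/2)w + 2/5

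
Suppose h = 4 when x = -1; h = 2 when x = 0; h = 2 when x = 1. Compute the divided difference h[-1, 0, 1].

h[-1,0] = (2 - 4) / (0 - (-1)) = -2
h[0,1] = (2 - 2) / (1 - 0) = 0
h[-1,0,1] = (0 - (-2)) / (1 - (-1)) = 1

1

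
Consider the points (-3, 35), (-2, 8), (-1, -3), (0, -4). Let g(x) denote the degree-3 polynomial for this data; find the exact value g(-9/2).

949/8

L_0(-9/2) = (-5/2)·(-7/2)·(-9/2)/[(-1)·(-2)·(-3)] = 105/16
L_1(-9/2) = (-3/2)·(-7/2)·(-9/2)/[(1)·(-1)·(-2)] = -189/16
L_2(-9/2) = (-3/2)·(-5/2)·(-9/2)/[(2)·(1)·(-1)] = 135/16
L_3(-9/2) = (-3/2)·(-5/2)·(-7/2)/[(3)·(2)·(1)] = -35/16
Sum: 35·(105/16) + 8·(-189/16) + (-3)·(135/16) + (-4)·(-35/16) = 949/8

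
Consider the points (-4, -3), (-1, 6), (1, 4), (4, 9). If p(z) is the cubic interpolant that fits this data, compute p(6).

L_0(6) = (7)·(5)·(2)/[(-3)·(-5)·(-8)] = -7/12
L_1(6) = (10)·(5)·(2)/[(3)·(-2)·(-5)] = 10/3
L_2(6) = (10)·(7)·(2)/[(5)·(2)·(-3)] = -14/3
L_3(6) = (10)·(7)·(5)/[(8)·(5)·(3)] = 35/12
Sum: (-3)·(-7/12) + 6·(10/3) + 4·(-14/3) + 9·(35/12) = 88/3

88/3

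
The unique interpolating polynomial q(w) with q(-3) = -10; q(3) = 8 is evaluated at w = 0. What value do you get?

Evaluate each Lagrange basis at w = 0:
L_0(0) = (-3)/[(-6)] = 1/2
L_1(0) = (3)/[(6)] = 1/2
Sum: (-10)·(1/2) + 8·(1/2) = -1

-1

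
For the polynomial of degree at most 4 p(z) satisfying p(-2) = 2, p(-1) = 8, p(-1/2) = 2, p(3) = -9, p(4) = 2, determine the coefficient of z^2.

Build the Lagrange basis polynomials:
L_0(z) = (z + 1)(z + 1/2)(z - 3)(z - 4) / [45] = (1/45)z^4 - (11/90)z^3 + (2/45)z^2 + (29/90)z + 2/15
L_1(z) = (z + 2)(z + 1/2)(z - 3)(z - 4) / [-10] = -(1/10)z^4 + (9/20)z^3 + (9/20)z^2 - (23/10)z - 6/5
L_2(z) = (z + 2)(z + 1)(z - 3)(z - 4) / [189/16] = (16/189)z^4 - (64/189)z^3 - (16/27)z^2 + (352/189)z + 128/63
L_3(z) = (z + 2)(z + 1)(z + 1/2)(z - 4) / [-70] = -(1/70)z^4 + (1/140)z^3 + (3/20)z^2 + (13/70)z + 2/35
L_4(z) = (z + 2)(z + 1)(z + 1/2)(z - 3) / [135] = (1/135)z^4 + (1/270)z^3 - (7/135)z^2 - (19/270)z - 1/45
p(z) = 2·L_0 + 8·L_1 + 2·L_2 + (-9)·L_3 + 2·L_4
Only the coefficient of z^2 is needed; take it from each L_i and combine:
2·(2/45) + 8·(9/20) + 2·(-16/27) + (-9)·(3/20) + 2·(-7/135) = 21/20

21/20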